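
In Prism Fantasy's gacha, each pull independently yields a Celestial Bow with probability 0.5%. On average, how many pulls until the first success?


Expected pulls for a geometric distribution = 1/p = 100 / rate%
= 100 / 0.5
= 200.0

200.0 pulls


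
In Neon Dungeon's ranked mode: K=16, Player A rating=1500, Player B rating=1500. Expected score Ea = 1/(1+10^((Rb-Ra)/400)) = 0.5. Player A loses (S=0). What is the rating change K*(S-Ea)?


Elo update: delta = K * (S - Ea), where S = 0 (loses)
S - Ea = 0 - 0.5 = -0.5
Rating change = 16 * -0.5
= -8.00

-8.00 rating points


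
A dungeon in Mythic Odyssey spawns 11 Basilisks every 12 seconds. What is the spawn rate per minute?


Spawns per minute = count * (60 / interval)
= 11 * (60 / 12)
= 11 * 5.0
= 55.0

55.0 per minute


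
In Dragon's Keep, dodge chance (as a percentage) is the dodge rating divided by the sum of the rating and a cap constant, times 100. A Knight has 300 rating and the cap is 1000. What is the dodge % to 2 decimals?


dodge% = 300 / (300 + 1000) * 100
= 300 / 1300 * 100
= 0.230769 * 100
= 23.08%

23.08%


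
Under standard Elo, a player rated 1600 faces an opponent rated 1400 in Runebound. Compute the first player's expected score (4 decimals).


Elo expected score: Ea = 1/(1 + 10^((Rb-Ra)/400))
Rb - Ra = 1400 - 1600 = -200
(Rb-Ra)/400 = -200/400 = -0.5
10^-0.5 = 0.316228
Ea = 1/(1 + 0.316228) = 1/1.316228 = 0.7597

0.7597


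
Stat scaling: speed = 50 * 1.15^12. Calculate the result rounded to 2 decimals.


value = base * growth^level
= 50 * 1.15^12
= 50 * 5.35025
= 267.51

267.51 speed


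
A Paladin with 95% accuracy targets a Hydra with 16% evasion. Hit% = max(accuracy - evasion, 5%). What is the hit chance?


accuracy - evasion = 95 - 16 = 79
Apply floor: max(79, 5) = 79
Hit chance = 79%

79%


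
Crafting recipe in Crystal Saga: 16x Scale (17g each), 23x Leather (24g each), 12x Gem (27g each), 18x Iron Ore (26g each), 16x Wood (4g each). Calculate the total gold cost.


Cost breakdown:
  Scale: 16 * 17 = 272
  Leather: 23 * 24 = 552
  Gem: 12 * 27 = 324
  Iron Ore: 18 * 26 = 468
  Wood: 16 * 4 = 64
Total = 272 + 552 + 324 + 468 + 64 = 1680

1680 gold


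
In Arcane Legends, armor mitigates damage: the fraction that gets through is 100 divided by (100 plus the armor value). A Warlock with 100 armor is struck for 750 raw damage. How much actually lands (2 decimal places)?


actual = 750 * 100 / (100 + 100)
= 750 * 100 / 200
= 75000 / 200
= 375.00

375.00 damage


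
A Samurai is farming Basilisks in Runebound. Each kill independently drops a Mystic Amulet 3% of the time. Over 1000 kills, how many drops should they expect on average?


Expected drops = kills * (drop_rate / 100)
= 1000 * (3 / 100)
= 1000 * 0.03
= 30.0

30.0 drops


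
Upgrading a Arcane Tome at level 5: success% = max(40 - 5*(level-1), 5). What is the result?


raw_rate = 40 - 5 * (5 - 1)
= 40 - 5 * 4
= 40 - 20
= 20
Apply floor: max(20, 5) = 20%

20%


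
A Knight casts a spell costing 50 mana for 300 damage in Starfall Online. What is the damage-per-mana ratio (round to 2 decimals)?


Efficiency = damage / mana
= 300 / 50
= 6.00

6.00 dmg/mana


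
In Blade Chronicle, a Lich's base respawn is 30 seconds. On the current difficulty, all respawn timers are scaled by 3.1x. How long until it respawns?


Respawn time = base * multiplier
= 30 * 3.1
= 93.0 seconds

93.0 seconds


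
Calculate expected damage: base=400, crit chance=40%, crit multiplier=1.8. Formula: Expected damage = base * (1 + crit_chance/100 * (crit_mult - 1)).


E[dmg] = base * (1 + crit_chance * (crit_mult - 1))
cc as decimal = 40/100 = 0.4
cm - 1 = 1.8 - 1 = 0.8
Bonus factor = 0.4 * 0.8 = 0.32
Total multiplier = 1 + 0.32 = 1.32
Expected damage = 400 * 1.32 = 528.00

528.00 damage


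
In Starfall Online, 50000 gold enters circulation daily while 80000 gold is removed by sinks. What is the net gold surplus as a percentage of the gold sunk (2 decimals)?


Net gold = 50000 - 80000 = -30000
Inflation rate = net / sunk * 100 = -30000 / 80000 * 100
= -0.375 * 100
= -37.50%

-37.50%


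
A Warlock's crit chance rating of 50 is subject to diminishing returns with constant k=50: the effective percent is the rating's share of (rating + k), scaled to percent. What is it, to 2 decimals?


effective% = rating / (rating + k) * 100
= 50 / (50 + 50) * 100
= 50 / 100 * 100
= 0.5 * 100
= 50.00%

50.00%


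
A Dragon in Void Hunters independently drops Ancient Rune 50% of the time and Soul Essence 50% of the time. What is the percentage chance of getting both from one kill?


For independent events, P(both) = P(A) * P(B)
= 50% * 50%
= 2500 / 100 %
= 25.0%

25.0%


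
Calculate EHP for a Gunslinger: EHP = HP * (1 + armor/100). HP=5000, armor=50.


EHP = 5000 * (1 + 50/100)
= 5000 * (1 + 0.5)
= 5000 * 1.5
= 7500.0

7500.0 EHP


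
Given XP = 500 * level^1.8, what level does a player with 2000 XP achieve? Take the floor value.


XP = 500 * level^1.8, so level = (XP / 500)^(1/1.8)
= (2000 / 500)^(1/1.8)
= 4.0^0.5556
= 2.1601
Floor: level = 2

level 2


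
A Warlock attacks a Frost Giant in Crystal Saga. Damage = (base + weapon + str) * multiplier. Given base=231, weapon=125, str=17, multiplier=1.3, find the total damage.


Sum base + weapon + str = 231 + 125 + 17 = 373
Multiply by 1.3:
373 * 1.3 = 484.9

484.9 damage


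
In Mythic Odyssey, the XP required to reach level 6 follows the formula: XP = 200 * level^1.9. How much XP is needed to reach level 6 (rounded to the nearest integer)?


XP = 200 * level^1.9
Substitute level = 6:
XP = 200 * 6^1.9
= 200 * 30.0945
= 6019

6019 XP


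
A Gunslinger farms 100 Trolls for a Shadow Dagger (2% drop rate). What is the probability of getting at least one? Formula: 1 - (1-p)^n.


P(at least one) = 1 - P(none) = 1 - (1-p)^n
p = 2/100 = 0.02
1 - p = 0.98
(1 - p)^100 = 0.98^100 = 0.132620
P(at least one) = 1 - 0.132620 = 0.8674

0.8674


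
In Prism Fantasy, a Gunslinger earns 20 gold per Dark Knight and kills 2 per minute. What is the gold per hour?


Gold per minute = 20 * 2 = 40
Gold per hour = 40 * 60 = 2400

2400 gold/hour


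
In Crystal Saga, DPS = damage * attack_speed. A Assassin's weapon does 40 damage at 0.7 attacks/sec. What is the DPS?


DPS = damage * attack_speed
= 40 * 0.7
= 28.0

28.0 DPS


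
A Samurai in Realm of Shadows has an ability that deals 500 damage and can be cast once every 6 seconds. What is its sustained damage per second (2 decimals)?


DPS = damage / cooldown
= 500 / 6
= 83.33

83.33 DPS


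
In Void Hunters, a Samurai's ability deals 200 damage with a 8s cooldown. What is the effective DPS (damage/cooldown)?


DPS = damage / cooldown
= 200 / 8
= 25.00

25.00 DPS


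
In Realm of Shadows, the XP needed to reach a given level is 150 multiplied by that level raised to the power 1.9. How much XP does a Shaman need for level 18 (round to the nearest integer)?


XP = 150 * level^1.9
Substitute level = 18:
XP = 150 * 18^1.9
= 150 * 242.6709
= 36401

36401 XP


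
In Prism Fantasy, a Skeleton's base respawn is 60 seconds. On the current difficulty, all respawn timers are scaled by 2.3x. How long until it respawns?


Respawn time = base * multiplier
= 60 * 2.3
= 138.0 seconds

138.0 seconds


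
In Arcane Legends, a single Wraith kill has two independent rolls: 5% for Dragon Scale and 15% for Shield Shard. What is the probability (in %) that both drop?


For independent events, P(both) = P(A) * P(B)
= 5% * 15%
= 75 / 100 %
= 0.75%

0.75%


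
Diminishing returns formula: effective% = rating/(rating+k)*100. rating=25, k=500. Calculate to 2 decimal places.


effective% = rating / (rating + k) * 100
= 25 / (25 + 500) * 100
= 25 / 525 * 100
= 0.047619 * 100
= 4.76%

4.76%


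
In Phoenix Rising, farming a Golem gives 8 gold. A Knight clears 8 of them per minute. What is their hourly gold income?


Gold per minute = 8 * 8 = 64
Gold per hour = 64 * 60 = 3840

3840 gold/hour


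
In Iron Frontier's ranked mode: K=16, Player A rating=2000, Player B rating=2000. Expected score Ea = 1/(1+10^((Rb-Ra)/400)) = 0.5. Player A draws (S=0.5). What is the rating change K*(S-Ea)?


Elo update: delta = K * (S - Ea), where S = 0.5 (draws)
S - Ea = 0.5 - 0.5 = 0.0
Rating change = 16 * 0.0
= 0.00

0.00 rating points


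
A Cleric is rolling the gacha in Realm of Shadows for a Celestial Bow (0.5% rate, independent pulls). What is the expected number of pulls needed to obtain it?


Expected pulls for a geometric distribution = 1/p = 100 / rate%
= 100 / 0.5
= 200.0

200.0 pulls


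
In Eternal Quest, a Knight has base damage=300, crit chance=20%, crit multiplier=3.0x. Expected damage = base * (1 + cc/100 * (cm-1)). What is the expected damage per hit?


E[dmg] = base * (1 + crit_chance * (crit_mult - 1))
cc as decimal = 20/100 = 0.2
cm - 1 = 3.0 - 1 = 2.0
Bonus factor = 0.2 * 2.0 = 0.4
Total multiplier = 1 + 0.4 = 1.4
Expected damage = 300 * 1.4 = 420.00

420.00 damage


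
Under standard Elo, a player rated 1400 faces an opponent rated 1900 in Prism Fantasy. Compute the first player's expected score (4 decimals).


Elo expected score: Ea = 1/(1 + 10^((Rb-Ra)/400))
Rb - Ra = 1900 - 1400 = 500
(Rb-Ra)/400 = 500/400 = 1.25
10^1.25 = 17.782794
Ea = 1/(1 + 17.782794) = 1/18.782794 = 0.0532

0.0532


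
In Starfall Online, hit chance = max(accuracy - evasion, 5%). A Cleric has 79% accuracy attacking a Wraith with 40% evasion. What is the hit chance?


accuracy - evasion = 79 - 40 = 39
Apply floor: max(39, 5) = 39
Hit chance = 39%

39%


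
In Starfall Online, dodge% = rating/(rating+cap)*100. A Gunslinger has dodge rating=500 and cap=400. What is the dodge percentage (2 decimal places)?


dodge% = 500 / (500 + 400) * 100
= 500 / 900 * 100
= 0.555556 * 100
= 55.56%

55.56%


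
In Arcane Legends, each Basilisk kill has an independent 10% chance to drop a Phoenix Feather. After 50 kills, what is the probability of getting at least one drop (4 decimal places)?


P(at least one) = 1 - P(none) = 1 - (1-p)^n
p = 10/100 = 0.1
1 - p = 0.9
(1 - p)^50 = 0.9^50 = 0.005154
P(at least one) = 1 - 0.005154 = 0.9948

0.9948


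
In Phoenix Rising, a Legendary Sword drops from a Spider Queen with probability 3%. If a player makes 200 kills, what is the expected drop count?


Expected drops = kills * (drop_rate / 100)
= 200 * (3 / 100)
= 200 * 0.03
= 6.0

6.0 drops


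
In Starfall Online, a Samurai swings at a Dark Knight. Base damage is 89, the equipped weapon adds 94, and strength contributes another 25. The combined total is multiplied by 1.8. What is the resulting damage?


Sum base + weapon + str = 89 + 94 + 25 = 208
Multiply by 1.8:
208 * 1.8 = 374.4

374.4 damage


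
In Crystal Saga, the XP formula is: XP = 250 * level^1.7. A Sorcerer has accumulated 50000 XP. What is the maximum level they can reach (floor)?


XP = 250 * level^1.7, so level = (XP / 250)^(1/1.7)
= (50000 / 250)^(1/1.7)
= 200.0^0.5882
= 22.5708
Floor: level = 22

level 22


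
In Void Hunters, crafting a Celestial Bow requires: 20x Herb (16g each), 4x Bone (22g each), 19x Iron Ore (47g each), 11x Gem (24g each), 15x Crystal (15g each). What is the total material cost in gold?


Cost breakdown:
  Herb: 20 * 16 = 320
  Bone: 4 * 22 = 88
  Iron Ore: 19 * 47 = 893
  Gem: 11 * 24 = 264
  Crystal: 15 * 15 = 225
Total = 320 + 88 + 893 + 264 + 225 = 1790

1790 gold


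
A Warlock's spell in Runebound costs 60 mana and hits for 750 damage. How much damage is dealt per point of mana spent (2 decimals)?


Efficiency = damage / mana
= 750 / 60
= 12.50

12.50 dmg/mana


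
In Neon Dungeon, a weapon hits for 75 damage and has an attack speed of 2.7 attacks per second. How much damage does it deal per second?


DPS = damage * attack_speed
= 75 * 2.7
= 202.5

202.5 DPS


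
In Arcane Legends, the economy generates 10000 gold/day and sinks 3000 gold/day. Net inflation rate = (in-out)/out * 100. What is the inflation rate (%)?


Net gold = 10000 - 3000 = 7000
Inflation rate = net / sunk * 100 = 7000 / 3000 * 100
= 2.333333 * 100
= 233.33%

233.33%


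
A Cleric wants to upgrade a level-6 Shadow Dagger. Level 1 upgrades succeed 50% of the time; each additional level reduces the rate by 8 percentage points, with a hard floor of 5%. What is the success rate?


raw_rate = 50 - 8 * (6 - 1)
= 50 - 8 * 5
= 50 - 40
= 10
Apply floor: max(10, 5) = 10%

10%


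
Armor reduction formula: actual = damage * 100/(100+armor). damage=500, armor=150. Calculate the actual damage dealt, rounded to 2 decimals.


actual = 500 * 100 / (100 + 150)
= 500 * 100 / 250
= 50000 / 250
= 200.00

200.00 damage


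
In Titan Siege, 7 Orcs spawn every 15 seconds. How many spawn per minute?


Spawns per minute = count * (60 / interval)
= 7 * (60 / 15)
= 7 * 4.0
= 28.0

28.0 per minute


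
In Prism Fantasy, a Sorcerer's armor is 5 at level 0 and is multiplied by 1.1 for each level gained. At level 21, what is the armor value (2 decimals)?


value = base * growth^level
= 5 * 1.1^21
= 5 * 7.40025
= 37.00

37.00 armor


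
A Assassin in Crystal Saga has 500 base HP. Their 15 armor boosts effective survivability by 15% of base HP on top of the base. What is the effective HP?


EHP = 500 * (1 + 15/100)
= 500 * (1 + 0.15)
= 500 * 1.15
= 575.0

575.0 EHP


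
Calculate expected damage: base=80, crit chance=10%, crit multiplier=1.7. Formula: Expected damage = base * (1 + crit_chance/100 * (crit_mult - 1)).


E[dmg] = base * (1 + crit_chance * (crit_mult - 1))
cc as decimal = 10/100 = 0.1
cm - 1 = 1.7 - 1 = 0.7
Bonus factor = 0.1 * 0.7 = 0.07
Total multiplier = 1 + 0.07 = 1.07
Expected damage = 80 * 1.07 = 85.60

85.60 damage


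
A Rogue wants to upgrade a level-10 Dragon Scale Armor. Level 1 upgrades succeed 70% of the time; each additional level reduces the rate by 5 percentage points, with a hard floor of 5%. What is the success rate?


raw_rate = 70 - 5 * (10 - 1)
= 70 - 5 * 9
= 70 - 45
= 25
Apply floor: max(25, 5) = 25%

25%


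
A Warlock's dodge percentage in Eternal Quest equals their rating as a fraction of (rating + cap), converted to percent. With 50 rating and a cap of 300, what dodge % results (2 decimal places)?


dodge% = 50 / (50 + 300) * 100
= 50 / 350 * 100
= 0.142857 * 100
= 14.29%

14.29%


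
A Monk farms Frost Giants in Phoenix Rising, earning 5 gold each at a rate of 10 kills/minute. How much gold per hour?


Gold per minute = 5 * 10 = 50
Gold per hour = 50 * 60 = 3000

3000 gold/hour


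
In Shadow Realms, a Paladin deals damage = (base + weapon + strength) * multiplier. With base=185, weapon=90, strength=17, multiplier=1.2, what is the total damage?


Sum base + weapon + str = 185 + 90 + 17 = 292
Multiply by 1.2:
292 * 1.2 = 350.4

350.4 damage


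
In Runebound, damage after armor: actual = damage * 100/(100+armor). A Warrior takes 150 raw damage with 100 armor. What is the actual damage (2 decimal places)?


actual = 150 * 100 / (100 + 100)
= 150 * 100 / 200
= 15000 / 200
= 75.00

75.00 damage


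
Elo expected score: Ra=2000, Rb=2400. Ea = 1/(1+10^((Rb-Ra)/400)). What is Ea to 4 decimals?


Elo expected score: Ea = 1/(1 + 10^((Rb-Ra)/400))
Rb - Ra = 2400 - 2000 = 400
(Rb-Ra)/400 = 400/400 = 1.0
10^1.0 = 10.0
Ea = 1/(1 + 10.0) = 1/11.0 = 0.0909

0.0909


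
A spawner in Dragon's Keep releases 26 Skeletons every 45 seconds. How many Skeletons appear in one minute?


Spawns per minute = count * (60 / interval)
= 26 * (60 / 45)
= 26 * 1.3333
= 34.67

34.67 per minute


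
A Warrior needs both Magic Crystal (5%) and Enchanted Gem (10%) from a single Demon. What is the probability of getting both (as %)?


For independent events, P(both) = P(A) * P(B)
= 5% * 10%
= 50 / 100 %
= 0.5%

0.5%


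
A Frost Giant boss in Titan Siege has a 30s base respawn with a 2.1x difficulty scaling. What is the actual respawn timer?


Respawn time = base * multiplier
= 30 * 2.1
= 63.0 seconds

63.0 seconds


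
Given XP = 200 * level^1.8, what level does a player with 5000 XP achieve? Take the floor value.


XP = 200 * level^1.8, so level = (XP / 200)^(1/1.8)
= (5000 / 200)^(1/1.8)
= 25.0^0.5556
= 5.9791
Floor: level = 5

level 5


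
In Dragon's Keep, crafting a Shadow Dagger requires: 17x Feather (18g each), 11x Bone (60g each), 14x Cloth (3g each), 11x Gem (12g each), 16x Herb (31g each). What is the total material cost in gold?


Cost breakdown:
  Feather: 17 * 18 = 306
  Bone: 11 * 60 = 660
  Cloth: 14 * 3 = 42
  Gem: 11 * 12 = 132
  Herb: 16 * 31 = 496
Total = 306 + 660 + 42 + 132 + 496 = 1636

1636 gold


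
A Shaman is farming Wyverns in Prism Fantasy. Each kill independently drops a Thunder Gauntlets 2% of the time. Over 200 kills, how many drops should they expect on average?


Expected drops = kills * (drop_rate / 100)
= 200 * (2 / 100)
= 200 * 0.02
= 4.0

4.0 drops


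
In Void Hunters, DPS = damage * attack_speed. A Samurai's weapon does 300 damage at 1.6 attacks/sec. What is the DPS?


DPS = damage * attack_speed
= 300 * 1.6
= 480.0

480.0 DPS


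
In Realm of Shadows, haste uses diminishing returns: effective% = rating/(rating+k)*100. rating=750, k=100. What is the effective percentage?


effective% = rating / (rating + k) * 100
= 750 / (750 + 100) * 100
= 750 / 850 * 100
= 0.882353 * 100
= 88.24%

88.24%


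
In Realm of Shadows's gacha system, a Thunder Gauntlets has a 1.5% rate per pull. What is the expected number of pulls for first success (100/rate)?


Expected pulls for a geometric distribution = 1/p = 100 / rate%
= 100 / 1.5
= 66.67

66.67 pulls


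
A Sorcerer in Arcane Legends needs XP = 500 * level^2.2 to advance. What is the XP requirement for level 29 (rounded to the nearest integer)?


XP = 500 * level^2.2
Substitute level = 29:
XP = 500 * 29^2.2
= 500 * 1649.2086
= 824604

824604 XP


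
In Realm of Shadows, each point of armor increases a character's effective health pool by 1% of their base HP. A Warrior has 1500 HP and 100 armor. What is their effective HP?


EHP = 1500 * (1 + 100/100)
= 1500 * (1 + 1.0)
= 1500 * 2.0
= 3000.0

3000.0 EHP


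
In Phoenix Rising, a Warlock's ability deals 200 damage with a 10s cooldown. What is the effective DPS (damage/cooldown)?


DPS = damage / cooldown
= 200 / 10
= 20.00

20.00 DPS


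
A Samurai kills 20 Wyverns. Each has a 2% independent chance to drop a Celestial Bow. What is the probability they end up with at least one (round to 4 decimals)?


P(at least one) = 1 - P(none) = 1 - (1-p)^n
p = 2/100 = 0.02
1 - p = 0.98
(1 - p)^20 = 0.98^20 = 0.667608
P(at least one) = 1 - 0.667608 = 0.3324

0.3324


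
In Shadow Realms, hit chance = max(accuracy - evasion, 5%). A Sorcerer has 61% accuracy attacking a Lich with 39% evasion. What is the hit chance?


accuracy - evasion = 61 - 39 = 22
Apply floor: max(22, 5) = 22
Hit chance = 22%

22%


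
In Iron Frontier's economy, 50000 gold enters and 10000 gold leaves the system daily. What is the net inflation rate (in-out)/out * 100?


Net gold = 50000 - 10000 = 40000
Inflation rate = net / sunk * 100 = 40000 / 10000 * 100
= 4.0 * 100
= 400.00%

400.00%


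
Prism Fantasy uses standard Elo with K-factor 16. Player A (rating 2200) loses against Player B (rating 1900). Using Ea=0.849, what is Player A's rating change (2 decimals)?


Elo update: delta = K * (S - Ea), where S = 0 (loses)
S - Ea = 0 - 0.849 = -0.849
Rating change = 16 * -0.849
= -13.58

-13.58 rating points


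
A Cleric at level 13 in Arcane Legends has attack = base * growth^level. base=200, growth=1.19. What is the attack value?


value = base * growth^level
= 200 * 1.19^13
= 200 * 9.596448
= 1919.29

1919.29 attack


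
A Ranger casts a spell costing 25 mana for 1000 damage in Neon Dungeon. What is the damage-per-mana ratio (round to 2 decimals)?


Efficiency = damage / mana
= 1000 / 25
= 40.00

40.00 dmg/mana


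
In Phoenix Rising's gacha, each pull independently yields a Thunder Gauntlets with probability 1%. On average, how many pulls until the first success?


Expected pulls for a geometric distribution = 1/p = 100 / rate%
= 100 / 1
= 100.0

100.0 pulls


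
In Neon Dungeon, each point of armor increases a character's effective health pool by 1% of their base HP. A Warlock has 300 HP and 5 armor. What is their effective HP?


EHP = 300 * (1 + 5/100)
= 300 * (1 + 0.05)
= 300 * 1.05
= 315.0

315.0 EHP


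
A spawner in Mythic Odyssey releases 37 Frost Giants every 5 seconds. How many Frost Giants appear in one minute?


Spawns per minute = count * (60 / interval)
= 37 * (60 / 5)
= 37 * 12.0
= 444.0

444.0 per minute


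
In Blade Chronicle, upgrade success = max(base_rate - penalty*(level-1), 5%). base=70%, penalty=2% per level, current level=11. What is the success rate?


raw_rate = 70 - 2 * (11 - 1)
= 70 - 2 * 10
= 70 - 20
= 50
Apply floor: max(50, 5) = 50%

50%


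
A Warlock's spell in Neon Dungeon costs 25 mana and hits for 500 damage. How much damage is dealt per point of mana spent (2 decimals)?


Efficiency = damage / mana
= 500 / 25
= 20.00

20.00 dmg/mana


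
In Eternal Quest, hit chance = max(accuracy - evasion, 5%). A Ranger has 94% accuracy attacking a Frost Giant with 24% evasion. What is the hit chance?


accuracy - evasion = 94 - 24 = 70
Apply floor: max(70, 5) = 70
Hit chance = 70%

70%


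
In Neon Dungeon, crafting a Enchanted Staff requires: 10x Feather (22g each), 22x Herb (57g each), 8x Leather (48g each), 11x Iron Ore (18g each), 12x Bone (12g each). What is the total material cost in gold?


Cost breakdown:
  Feather: 10 * 22 = 220
  Herb: 22 * 57 = 1254
  Leather: 8 * 48 = 384
  Iron Ore: 11 * 18 = 198
  Bone: 12 * 12 = 144
Total = 220 + 1254 + 384 + 198 + 144 = 2200

2200 gold


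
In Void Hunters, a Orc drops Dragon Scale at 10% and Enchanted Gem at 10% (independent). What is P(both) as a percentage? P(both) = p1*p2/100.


For independent events, P(both) = P(A) * P(B)
= 10% * 10%
= 100 / 100 %
= 1.0%

1.0%


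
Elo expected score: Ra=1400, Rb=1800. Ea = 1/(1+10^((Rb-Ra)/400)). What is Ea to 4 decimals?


Elo expected score: Ea = 1/(1 + 10^((Rb-Ra)/400))
Rb - Ra = 1800 - 1400 = 400
(Rb-Ra)/400 = 400/400 = 1.0
10^1.0 = 10.0
Ea = 1/(1 + 10.0) = 1/11.0 = 0.0909

0.0909


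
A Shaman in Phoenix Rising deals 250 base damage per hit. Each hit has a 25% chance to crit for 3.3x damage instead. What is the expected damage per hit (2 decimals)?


E[dmg] = base * (1 + crit_chance * (crit_mult - 1))
cc as decimal = 25/100 = 0.25
cm - 1 = 3.3 - 1 = 2.3
Bonus factor = 0.25 * 2.3 = 0.575
Total multiplier = 1 + 0.575 = 1.575
Expected damage = 250 * 1.575 = 393.75

393.75 damage


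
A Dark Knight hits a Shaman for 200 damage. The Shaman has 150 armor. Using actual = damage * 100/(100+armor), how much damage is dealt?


actual = 200 * 100 / (100 + 150)
= 200 * 100 / 250
= 20000 / 250
= 80.00

80.00 damage


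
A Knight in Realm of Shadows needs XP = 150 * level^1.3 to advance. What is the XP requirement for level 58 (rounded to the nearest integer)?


XP = 150 * level^1.3
Substitute level = 58:
XP = 150 * 58^1.3
= 150 * 196.0904
= 29414

29414 XP


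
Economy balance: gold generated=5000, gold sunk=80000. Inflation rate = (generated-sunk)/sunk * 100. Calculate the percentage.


Net gold = 5000 - 80000 = -75000
Inflation rate = net / sunk * 100 = -75000 / 80000 * 100
= -0.9375 * 100
= -93.75%

-93.75%


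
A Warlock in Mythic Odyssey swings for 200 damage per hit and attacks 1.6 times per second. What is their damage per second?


DPS = damage * attack_speed
= 200 * 1.6
= 320.0

320.0 DPS


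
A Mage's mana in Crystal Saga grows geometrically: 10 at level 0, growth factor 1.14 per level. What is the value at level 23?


value = base * growth^level
= 10 * 1.14^23
= 10 * 20.361585
= 203.62

203.62 mana


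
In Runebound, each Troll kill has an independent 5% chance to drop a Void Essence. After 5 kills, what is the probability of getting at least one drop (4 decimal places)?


P(at least one) = 1 - P(none) = 1 - (1-p)^n
p = 5/100 = 0.05
1 - p = 0.95
(1 - p)^5 = 0.95^5 = 0.773781
P(at least one) = 1 - 0.773781 = 0.2262

0.2262


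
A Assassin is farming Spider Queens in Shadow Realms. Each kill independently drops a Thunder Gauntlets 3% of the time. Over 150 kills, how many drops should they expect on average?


Expected drops = kills * (drop_rate / 100)
= 150 * (3 / 100)
= 150 * 0.03
= 4.5

4.5 drops


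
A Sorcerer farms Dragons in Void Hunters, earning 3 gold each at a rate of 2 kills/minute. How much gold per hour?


Gold per minute = 3 * 2 = 6
Gold per hour = 6 * 60 = 360

360 gold/hour


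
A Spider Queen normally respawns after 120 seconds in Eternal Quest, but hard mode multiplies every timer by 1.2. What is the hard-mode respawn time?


Respawn time = base * multiplier
= 120 * 1.2
= 144.0 seconds

144.0 seconds


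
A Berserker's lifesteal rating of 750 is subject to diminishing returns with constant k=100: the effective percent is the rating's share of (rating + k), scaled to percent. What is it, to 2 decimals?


effective% = rating / (rating + k) * 100
= 750 / (750 + 100) * 100
= 750 / 850 * 100
= 0.882353 * 100
= 88.24%

88.24%


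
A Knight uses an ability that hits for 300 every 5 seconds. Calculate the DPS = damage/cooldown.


DPS = damage / cooldown
= 300 / 5
= 60.00

60.00 DPS


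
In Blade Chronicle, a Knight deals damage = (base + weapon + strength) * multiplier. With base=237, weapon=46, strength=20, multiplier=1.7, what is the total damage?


Sum base + weapon + str = 237 + 46 + 20 = 303
Multiply by 1.7:
303 * 1.7 = 515.1

515.1 damage


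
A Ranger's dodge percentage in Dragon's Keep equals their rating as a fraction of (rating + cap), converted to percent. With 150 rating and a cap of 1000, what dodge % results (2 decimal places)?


dodge% = 150 / (150 + 1000) * 100
= 150 / 1150 * 100
= 0.130435 * 100
= 13.04%

13.04%


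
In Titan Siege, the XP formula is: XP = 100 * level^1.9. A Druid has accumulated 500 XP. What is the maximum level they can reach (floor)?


XP = 100 * level^1.9, so level = (XP / 100)^(1/1.9)
= (500 / 100)^(1/1.9)
= 5.0^0.5263
= 2.3328
Floor: level = 2

level 2


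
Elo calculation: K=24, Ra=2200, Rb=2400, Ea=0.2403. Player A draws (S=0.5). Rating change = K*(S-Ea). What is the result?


Elo update: delta = K * (S - Ea), where S = 0.5 (draws)
S - Ea = 0.5 - 0.2403 = 0.2597
Rating change = 24 * 0.2597
= 6.23

6.23 rating points


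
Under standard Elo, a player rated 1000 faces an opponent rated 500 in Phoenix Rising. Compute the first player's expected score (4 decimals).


Elo expected score: Ea = 1/(1 + 10^((Rb-Ra)/400))
Rb - Ra = 500 - 1000 = -500
(Rb-Ra)/400 = -500/400 = -1.25
10^-1.25 = 0.056234
Ea = 1/(1 + 0.056234) = 1/1.056234 = 0.9468

0.9468


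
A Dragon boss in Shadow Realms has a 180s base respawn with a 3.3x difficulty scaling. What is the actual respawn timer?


Respawn time = base * multiplier
= 180 * 3.3
= 594.0 seconds

594.0 seconds


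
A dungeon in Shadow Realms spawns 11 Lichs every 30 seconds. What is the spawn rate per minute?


Spawns per minute = count * (60 / interval)
= 11 * (60 / 30)
= 11 * 2.0
= 22.0

22.0 per minute


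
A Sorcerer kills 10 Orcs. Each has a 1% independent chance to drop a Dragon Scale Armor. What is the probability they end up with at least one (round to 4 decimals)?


P(at least one) = 1 - P(none) = 1 - (1-p)^n
p = 1/100 = 0.01
1 - p = 0.99
(1 - p)^10 = 0.99^10 = 0.904382
P(at least one) = 1 - 0.904382 = 0.0956

0.0956


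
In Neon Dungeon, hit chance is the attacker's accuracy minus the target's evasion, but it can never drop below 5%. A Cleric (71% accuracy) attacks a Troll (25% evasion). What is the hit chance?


accuracy - evasion = 71 - 25 = 46
Apply floor: max(46, 5) = 46
Hit chance = 46%

46%


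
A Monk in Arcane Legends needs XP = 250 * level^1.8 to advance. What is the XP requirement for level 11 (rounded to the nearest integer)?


XP = 250 * level^1.8
Substitute level = 11:
XP = 250 * 11^1.8
= 250 * 74.9043
= 18726

18726 XP


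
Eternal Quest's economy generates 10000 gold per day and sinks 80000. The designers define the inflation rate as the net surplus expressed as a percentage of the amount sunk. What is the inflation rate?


Net gold = 10000 - 80000 = -70000
Inflation rate = net / sunk * 100 = -70000 / 80000 * 100
= -0.875 * 100
= -87.50%

-87.50%


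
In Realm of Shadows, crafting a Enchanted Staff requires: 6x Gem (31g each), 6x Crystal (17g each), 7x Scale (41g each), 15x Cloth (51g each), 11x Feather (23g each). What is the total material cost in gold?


Cost breakdown:
  Gem: 6 * 31 = 186
  Crystal: 6 * 17 = 102
  Scale: 7 * 41 = 287
  Cloth: 15 * 51 = 765
  Feather: 11 * 23 = 253
Total = 186 + 102 + 287 + 765 + 253 = 1593

1593 gold


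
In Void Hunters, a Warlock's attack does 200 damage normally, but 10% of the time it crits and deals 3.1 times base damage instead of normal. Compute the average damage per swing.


E[dmg] = base * (1 + crit_chance * (crit_mult - 1))
cc as decimal = 10/100 = 0.1
cm - 1 = 3.1 - 1 = 2.1
Bonus factor = 0.1 * 2.1 = 0.21
Total multiplier = 1 + 0.21 = 1.21
Expected damage = 200 * 1.21 = 242.00

242.00 damage


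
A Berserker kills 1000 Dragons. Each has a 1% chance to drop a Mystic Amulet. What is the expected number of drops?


Expected drops = kills * (drop_rate / 100)
= 1000 * (1 / 100)
= 1000 * 0.01
= 10.0

10.0 drops


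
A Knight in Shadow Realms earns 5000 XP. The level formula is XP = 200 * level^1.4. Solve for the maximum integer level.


XP = 200 * level^1.4, so level = (XP / 200)^(1/1.4)
= (5000 / 200)^(1/1.4)
= 25.0^0.7143
= 9.9662
Floor: level = 9

level 9


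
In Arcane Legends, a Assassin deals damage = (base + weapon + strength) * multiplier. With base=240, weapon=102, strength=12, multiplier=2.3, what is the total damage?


Sum base + weapon + str = 240 + 102 + 12 = 354
Multiply by 2.3:
354 * 2.3 = 814.2

814.2 damage


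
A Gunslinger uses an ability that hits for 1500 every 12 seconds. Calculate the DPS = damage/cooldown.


DPS = damage / cooldown
= 1500 / 12
= 125.00

125.00 DPS


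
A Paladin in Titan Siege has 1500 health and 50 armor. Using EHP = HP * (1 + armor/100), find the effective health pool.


EHP = 1500 * (1 + 50/100)
= 1500 * (1 + 0.5)
= 1500 * 1.5
= 2250.0

2250.0 EHP


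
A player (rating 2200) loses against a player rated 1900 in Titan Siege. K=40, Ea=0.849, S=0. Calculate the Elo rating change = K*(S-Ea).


Elo update: delta = K * (S - Ea), where S = 0 (loses)
S - Ea = 0 - 0.849 = -0.849
Rating change = 40 * -0.849
= -33.96

-33.96 rating points


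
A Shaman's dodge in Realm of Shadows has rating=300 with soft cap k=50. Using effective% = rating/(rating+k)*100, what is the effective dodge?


effective% = rating / (rating + k) * 100
= 300 / (300 + 50) * 100
= 300 / 350 * 100
= 0.857143 * 100
= 85.71%

85.71%


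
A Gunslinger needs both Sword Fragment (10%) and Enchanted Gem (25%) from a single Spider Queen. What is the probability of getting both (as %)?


For independent events, P(both) = P(A) * P(B)
= 10% * 25%
= 250 / 100 %
= 2.5%

2.5%


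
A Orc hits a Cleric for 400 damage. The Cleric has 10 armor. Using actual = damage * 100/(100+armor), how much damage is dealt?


actual = 400 * 100 / (100 + 10)
= 400 * 100 / 110
= 40000 / 110
= 363.64

363.64 damage


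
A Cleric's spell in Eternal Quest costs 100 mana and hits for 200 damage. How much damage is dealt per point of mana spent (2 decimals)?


Efficiency = damage / mana
= 200 / 100
= 2.00

2.00 dmg/mana


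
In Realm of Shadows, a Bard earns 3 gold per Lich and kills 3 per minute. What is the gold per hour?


Gold per minute = 3 * 3 = 9
Gold per hour = 9 * 60 = 540

540 gold/hour


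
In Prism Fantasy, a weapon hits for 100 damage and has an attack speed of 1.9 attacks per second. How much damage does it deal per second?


DPS = damage * attack_speed
= 100 * 1.9
= 190.0

190.0 DPS


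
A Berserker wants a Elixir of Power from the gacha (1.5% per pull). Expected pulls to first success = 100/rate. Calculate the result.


Expected pulls for a geometric distribution = 1/p = 100 / rate%
= 100 / 1.5
= 66.67

66.67 pulls


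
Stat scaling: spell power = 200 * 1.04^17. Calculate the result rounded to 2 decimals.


value = base * growth^level
= 200 * 1.04^17
= 200 * 1.9479
= 389.58

389.58 spell power


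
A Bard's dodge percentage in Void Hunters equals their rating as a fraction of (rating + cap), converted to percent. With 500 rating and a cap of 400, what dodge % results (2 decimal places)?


dodge% = 500 / (500 + 400) * 100
= 500 / 900 * 100
= 0.555556 * 100
= 55.56%

55.56%


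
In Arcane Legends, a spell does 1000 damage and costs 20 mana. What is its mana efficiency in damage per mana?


Efficiency = damage / mana
= 1000 / 20
= 50.00

50.00 dmg/mana


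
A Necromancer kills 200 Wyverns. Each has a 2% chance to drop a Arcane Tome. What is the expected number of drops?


Expected drops = kills * (drop_rate / 100)
= 200 * (2 / 100)
= 200 * 0.02
= 4.0

4.0 drops


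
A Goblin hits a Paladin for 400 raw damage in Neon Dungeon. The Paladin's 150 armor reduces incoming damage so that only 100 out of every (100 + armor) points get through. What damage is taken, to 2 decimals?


actual = 400 * 100 / (100 + 150)
= 400 * 100 / 250
= 40000 / 250
= 160.00

160.00 damage


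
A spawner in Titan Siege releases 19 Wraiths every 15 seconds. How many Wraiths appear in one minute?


Spawns per minute = count * (60 / interval)
= 19 * (60 / 15)
= 19 * 4.0
= 76.0

76.0 per minute


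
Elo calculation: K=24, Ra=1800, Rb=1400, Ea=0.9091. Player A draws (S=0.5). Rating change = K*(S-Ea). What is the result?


Elo update: delta = K * (S - Ea), where S = 0.5 (draws)
S - Ea = 0.5 - 0.9091 = -0.4091
Rating change = 24 * -0.4091
= -9.82

-9.82 rating points


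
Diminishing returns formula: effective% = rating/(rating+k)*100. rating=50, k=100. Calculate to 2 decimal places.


effective% = rating / (rating + k) * 100
= 50 / (50 + 100) * 100
= 50 / 150 * 100
= 0.333333 * 100
= 33.33%

33.33%


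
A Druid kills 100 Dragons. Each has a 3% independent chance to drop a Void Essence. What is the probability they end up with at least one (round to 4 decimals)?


P(at least one) = 1 - P(none) = 1 - (1-p)^n
p = 3/100 = 0.03
1 - p = 0.97
(1 - p)^100 = 0.97^100 = 0.047553
P(at least one) = 1 - 0.047553 = 0.9524

0.9524


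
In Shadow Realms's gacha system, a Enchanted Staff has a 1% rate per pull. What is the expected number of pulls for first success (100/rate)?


Expected pulls for a geometric distribution = 1/p = 100 / rate%
= 100 / 1
= 100.0

100.0 pulls


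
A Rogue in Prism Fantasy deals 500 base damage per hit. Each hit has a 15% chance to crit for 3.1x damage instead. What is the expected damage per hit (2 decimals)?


E[dmg] = base * (1 + crit_chance * (crit_mult - 1))
cc as decimal = 15/100 = 0.15
cm - 1 = 3.1 - 1 = 2.1
Bonus factor = 0.15 * 2.1 = 0.315
Total multiplier = 1 + 0.315 = 1.315
Expected damage = 500 * 1.315 = 657.50

657.50 damage


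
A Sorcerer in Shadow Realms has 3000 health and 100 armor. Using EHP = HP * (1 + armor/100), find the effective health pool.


EHP = 3000 * (1 + 100/100)
= 3000 * (1 + 1.0)
= 3000 * 2.0
= 6000.0

6000.0 EHP


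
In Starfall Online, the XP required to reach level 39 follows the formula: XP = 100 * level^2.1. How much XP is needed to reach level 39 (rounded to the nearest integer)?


XP = 100 * level^2.1
Substitute level = 39:
XP = 100 * 39^2.1
= 100 * 2193.9952
= 219400

219400 XP


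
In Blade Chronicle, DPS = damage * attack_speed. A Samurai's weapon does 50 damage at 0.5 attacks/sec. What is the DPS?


DPS = damage * attack_speed
= 50 * 0.5
= 25.0

25.0 DPS


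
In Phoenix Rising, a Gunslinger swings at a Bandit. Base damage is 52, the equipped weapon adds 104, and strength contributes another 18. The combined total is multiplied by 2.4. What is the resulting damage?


Sum base + weapon + str = 52 + 104 + 18 = 174
Multiply by 2.4:
174 * 2.4 = 417.6

417.6 damage


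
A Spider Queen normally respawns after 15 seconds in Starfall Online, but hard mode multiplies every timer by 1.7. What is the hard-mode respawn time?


Respawn time = base * multiplier
= 15 * 1.7
= 25.5 seconds

25.5 seconds


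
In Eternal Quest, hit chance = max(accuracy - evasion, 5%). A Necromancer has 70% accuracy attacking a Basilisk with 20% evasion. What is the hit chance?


accuracy - evasion = 70 - 20 = 50
Apply floor: max(50, 5) = 50
Hit chance = 50%

50%


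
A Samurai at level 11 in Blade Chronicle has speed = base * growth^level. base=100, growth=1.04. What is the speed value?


value = base * growth^level
= 100 * 1.04^11
= 100 * 1.539454
= 153.95

153.95 speed


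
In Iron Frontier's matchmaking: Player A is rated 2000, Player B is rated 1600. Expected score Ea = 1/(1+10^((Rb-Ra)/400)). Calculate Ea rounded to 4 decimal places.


Elo expected score: Ea = 1/(1 + 10^((Rb-Ra)/400))
Rb - Ra = 1600 - 2000 = -400
(Rb-Ra)/400 = -400/400 = -1.0
10^-1.0 = 0.1
Ea = 1/(1 + 0.1) = 1/1.1 = 0.9091

0.9091


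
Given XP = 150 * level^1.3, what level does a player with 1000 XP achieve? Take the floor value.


XP = 150 * level^1.3, so level = (XP / 150)^(1/1.3)
= (1000 / 150)^(1/1.3)
= 6.6667^0.7692
= 4.303
Floor: level = 4

level 4


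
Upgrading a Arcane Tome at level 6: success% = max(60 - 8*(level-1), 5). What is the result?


raw_rate = 60 - 8 * (6 - 1)
= 60 - 8 * 5
= 60 - 40
= 20
Apply floor: max(20, 5) = 20%

20%


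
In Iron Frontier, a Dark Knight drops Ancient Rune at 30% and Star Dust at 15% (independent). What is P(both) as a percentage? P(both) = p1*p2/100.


For independent events, P(both) = P(A) * P(B)
= 30% * 15%
= 450 / 100 %
= 4.5%

4.5%


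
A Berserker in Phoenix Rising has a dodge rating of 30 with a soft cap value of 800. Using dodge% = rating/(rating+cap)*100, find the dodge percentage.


dodge% = 30 / (30 + 800) * 100
= 30 / 830 * 100
= 0.036145 * 100
= 3.61%

3.61%


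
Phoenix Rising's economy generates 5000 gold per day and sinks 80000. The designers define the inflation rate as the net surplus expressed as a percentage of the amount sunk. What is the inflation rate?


Net gold = 5000 - 80000 = -75000
Inflation rate = net / sunk * 100 = -75000 / 80000 * 100
= -0.9375 * 100
= -93.75%

-93.75%


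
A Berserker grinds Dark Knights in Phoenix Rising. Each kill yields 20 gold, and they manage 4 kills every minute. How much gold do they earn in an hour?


Gold per minute = 20 * 4 = 80
Gold per hour = 80 * 60 = 4800

4800 gold/hour


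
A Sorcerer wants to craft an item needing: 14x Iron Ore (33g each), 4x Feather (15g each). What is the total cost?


Cost breakdown:
  Iron Ore: 14 * 33 = 462
  Feather: 4 * 15 = 60
Total = 462 + 60 = 522

522 gold


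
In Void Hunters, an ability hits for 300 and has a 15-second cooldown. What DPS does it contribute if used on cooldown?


DPS = damage / cooldown
= 300 / 15
= 20.00

20.00 DPS


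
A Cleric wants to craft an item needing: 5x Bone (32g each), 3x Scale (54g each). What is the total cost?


Cost breakdown:
  Bone: 5 * 32 = 160
  Scale: 3 * 54 = 162
Total = 160 + 162 = 322

322 gold


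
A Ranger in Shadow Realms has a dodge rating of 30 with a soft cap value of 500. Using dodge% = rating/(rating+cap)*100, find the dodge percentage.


dodge% = 30 / (30 + 500) * 100
= 30 / 530 * 100
= 0.056604 * 100
= 5.66%

5.66%


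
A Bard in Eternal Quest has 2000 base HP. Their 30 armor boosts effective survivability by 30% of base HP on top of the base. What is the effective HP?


EHP = 2000 * (1 + 30/100)
= 2000 * (1 + 0.3)
= 2000 * 1.3
= 2600.0

2600.0 EHP
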